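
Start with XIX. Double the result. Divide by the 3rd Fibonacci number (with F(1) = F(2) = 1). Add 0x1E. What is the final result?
Convert XIX (Roman numeral) → 10 + 9 = 19 (decimal)
Start: 19
19 × 2 = 38
Convert the 3rd Fibonacci number (with F(1) = F(2) = 1) (Fibonacci index) → 1, 1, 2 → 2 (decimal)
38 ÷ 2 = 19
Convert 0x1E (hexadecimal) → 1×16 + 14 = 30 (decimal)
19 + 30 = 49
49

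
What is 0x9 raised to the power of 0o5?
Convert 0x9 (hexadecimal) → 9 (decimal)
Convert 0o5 (octal) → 5 (decimal)
Compute 9 ^ 5 = 59049
59049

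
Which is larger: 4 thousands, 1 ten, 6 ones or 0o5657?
Convert 4 thousands, 1 ten, 6 ones (place-value notation) → 4×1000 + 1×10 + 6 = 4016 (decimal)
Convert 0o5657 (octal) → 5×512 + 6×64 + 5×8 + 7 = 2991 (decimal)
Compare 4016 vs 2991: larger = 4016
4016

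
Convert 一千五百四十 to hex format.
Convert 一千五百四十 (Chinese numeral) → 1×1000 + 5×100 + 4×10 = 1540 (decimal)
Convert 1540 (decimal) → 1540 = 6×256 + 4 → 0x604 (hexadecimal)
0x604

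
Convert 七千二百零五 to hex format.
Convert 七千二百零五 (Chinese numeral) → 7×1000 + 2×100 + 5 = 7205 (decimal)
Convert 7205 (decimal) → 7205 = 1×4096 + 12×256 + 2×16 + 5 → 0x1C25 (hexadecimal)
0x1C25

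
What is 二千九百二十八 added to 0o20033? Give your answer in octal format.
Convert 二千九百二十八 (Chinese numeral) → 2×1000 + 9×100 + 2×10 + 8 = 2928 (decimal)
Convert 0o20033 (octal) → 2×4096 + 3×8 + 3 = 8219 (decimal)
Compute 2928 + 8219 = 11147
Convert 11147 (decimal) → 11147 = 2×4096 + 5×512 + 6×64 + 1×8 + 3 → 0o25613 (octal)
0o25613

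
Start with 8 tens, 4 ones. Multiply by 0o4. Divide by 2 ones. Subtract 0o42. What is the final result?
Convert 8 tens, 4 ones (place-value notation) → 8×10 + 4 = 84 (decimal)
Start: 84
Convert 0o4 (octal) → 4 (decimal)
84 × 4 = 336
Convert 2 ones (place-value notation) → 2 (decimal)
336 ÷ 2 = 168
Convert 0o42 (octal) → 4×8 + 2 = 34 (decimal)
168 - 34 = 134
134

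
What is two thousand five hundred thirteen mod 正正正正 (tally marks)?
Convert two thousand five hundred thirteen (English words) → 2×1000 + 5×100 + 13 = 2513 (decimal)
Convert 正正正正 (tally marks) → 5 + 5 + 5 + 5 = 20 (decimal)
Compute 2513 mod 20 = 13
13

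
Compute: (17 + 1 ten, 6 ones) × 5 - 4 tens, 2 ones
Convert 1 ten, 6 ones (place-value notation) → 1×10 + 6 = 16 (decimal)
Convert 4 tens, 2 ones (place-value notation) → 4×10 + 2 = 42 (decimal)
Expression in decimal: (17 + 16) × 5 - 42
Parentheses first: 17 + 16 = 33
Multiply: 33 × 5 = 165
Subtract: 165 - 42 = 123
123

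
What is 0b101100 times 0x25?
Convert 0b101100 (binary) → 32 + 8 + 4 = 44 (decimal)
Convert 0x25 (hexadecimal) → 2×16 + 5 = 37 (decimal)
Compute 44 × 37 = 1628
1628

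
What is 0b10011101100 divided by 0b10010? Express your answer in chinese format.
Convert 0b10011101100 (binary) → 1024 + 128 + 64 + 32 + 8 + 4 = 1260 (decimal)
Convert 0b10010 (binary) → 16 + 2 = 18 (decimal)
Compute 1260 ÷ 18 = 70
Convert 70 (decimal) → 70 = 7×10 → 七十 (Chinese numeral)
七十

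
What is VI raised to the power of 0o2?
Convert VI (Roman numeral) → 5 + 1 = 6 (decimal)
Convert 0o2 (octal) → 2 (decimal)
Compute 6 ^ 2 = 36
36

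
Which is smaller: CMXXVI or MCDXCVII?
Convert CMXXVI (Roman numeral) → 900 + 10 + 10 + 5 + 1 = 926 (decimal)
Convert MCDXCVII (Roman numeral) → 1000 + 400 + 90 + 5 + 1 + 1 = 1497 (decimal)
Compare 926 vs 1497: smaller = 926
926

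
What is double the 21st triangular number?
The 21st triangular number = 21×22/2 = 231
Compute 231 × 2 = 462
462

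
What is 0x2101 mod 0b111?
Convert 0x2101 (hexadecimal) → 2×4096 + 1×256 + 1 = 8449 (decimal)
Convert 0b111 (binary) → 4 + 2 + 1 = 7 (decimal)
Compute 8449 mod 7 = 0
0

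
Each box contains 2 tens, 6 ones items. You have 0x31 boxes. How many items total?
Convert 2 tens, 6 ones (place-value notation) → 2×10 + 6 = 26 (decimal)
Convert 0x31 (hexadecimal) → 3×16 + 1 = 49 (decimal)
Compute 26 × 49 = 1274
1274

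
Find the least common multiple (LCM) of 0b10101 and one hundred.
Convert 0b10101 (binary) → 16 + 4 + 1 = 21 (decimal)
Convert one hundred (English words) → 1×100 = 100 (decimal)
Compute lcm(21, 100) = 2100
2100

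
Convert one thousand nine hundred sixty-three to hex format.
Convert one thousand nine hundred sixty-three (English words) → 1×1000 + 9×100 + 63 = 1963 (decimal)
Convert 1963 (decimal) → 1963 = 7×256 + 10×16 + 11 → 0x7AB (hexadecimal)
0x7AB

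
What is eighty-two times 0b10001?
Convert eighty-two (English words) → 82 (decimal)
Convert 0b10001 (binary) → 16 + 1 = 17 (decimal)
Compute 82 × 17 = 1394
1394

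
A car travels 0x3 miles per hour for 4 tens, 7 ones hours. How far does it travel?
Convert 0x3 (hexadecimal) → 3 (decimal)
Convert 4 tens, 7 ones (place-value notation) → 4×10 + 7 = 47 (decimal)
Compute 3 × 47 = 141
141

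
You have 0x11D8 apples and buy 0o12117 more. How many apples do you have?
Convert 0x11D8 (hexadecimal) → 1×4096 + 1×256 + 13×16 + 8 = 4568 (decimal)
Convert 0o12117 (octal) → 1×4096 + 2×512 + 1×64 + 1×8 + 7 = 5199 (decimal)
Compute 4568 + 5199 = 9767
9767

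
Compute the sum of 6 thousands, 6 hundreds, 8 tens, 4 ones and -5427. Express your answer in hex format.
Convert 6 thousands, 6 hundreds, 8 tens, 4 ones (place-value notation) → 6×1000 + 6×100 + 8×10 + 4 = 6684 (decimal)
Compute 6684 + -5427 = 1257
Convert 1257 (decimal) → 1257 = 4×256 + 14×16 + 9 → 0x4E9 (hexadecimal)
0x4E9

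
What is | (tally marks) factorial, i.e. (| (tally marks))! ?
Convert | (tally marks) → 1 (decimal)
Compute 1! = 1
1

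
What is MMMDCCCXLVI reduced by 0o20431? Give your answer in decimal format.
Convert MMMDCCCXLVI (Roman numeral) → 1000 + 1000 + 1000 + 500 + 100 + 100 + 100 + 40 + 5 + 1 = 3846 (decimal)
Convert 0o20431 (octal) → 2×4096 + 4×64 + 3×8 + 1 = 8473 (decimal)
Compute 3846 - 8473 = -4627
-4627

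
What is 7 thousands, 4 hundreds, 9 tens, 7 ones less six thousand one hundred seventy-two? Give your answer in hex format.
Convert 7 thousands, 4 hundreds, 9 tens, 7 ones (place-value notation) → 7×1000 + 4×100 + 9×10 + 7 = 7497 (decimal)
Convert six thousand one hundred seventy-two (English words) → 6×1000 + 1×100 + 72 = 6172 (decimal)
Compute 7497 - 6172 = 1325
Convert 1325 (decimal) → 1325 = 5×256 + 2×16 + 13 → 0x52D (hexadecimal)
0x52D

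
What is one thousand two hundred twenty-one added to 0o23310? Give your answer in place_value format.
Convert one thousand two hundred twenty-one (English words) → 1×1000 + 2×100 + 21 = 1221 (decimal)
Convert 0o23310 (octal) → 2×4096 + 3×512 + 3×64 + 1×8 = 9928 (decimal)
Compute 1221 + 9928 = 11149
Convert 11149 (decimal) → 11149 = 11×1000 + 1×100 + 4×10 + 9 → 11 thousands, 1 hundred, 4 tens, 9 ones (place-value notation)
11 thousands, 1 hundred, 4 tens, 9 ones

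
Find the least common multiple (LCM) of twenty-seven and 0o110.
Convert twenty-seven (English words) → 27 (decimal)
Convert 0o110 (octal) → 1×64 + 1×8 = 72 (decimal)
Compute lcm(27, 72) = 216
216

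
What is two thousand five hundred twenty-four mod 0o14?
Convert two thousand five hundred twenty-four (English words) → 2×1000 + 5×100 + 24 = 2524 (decimal)
Convert 0o14 (octal) → 1×8 + 4 = 12 (decimal)
Compute 2524 mod 12 = 4
4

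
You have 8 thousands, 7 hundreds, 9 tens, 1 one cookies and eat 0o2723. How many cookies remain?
Convert 8 thousands, 7 hundreds, 9 tens, 1 one (place-value notation) → 8×1000 + 7×100 + 9×10 + 1 = 8791 (decimal)
Convert 0o2723 (octal) → 2×512 + 7×64 + 2×8 + 3 = 1491 (decimal)
Compute 8791 - 1491 = 7300
7300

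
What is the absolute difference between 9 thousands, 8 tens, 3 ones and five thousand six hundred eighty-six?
Convert 9 thousands, 8 tens, 3 ones (place-value notation) → 9×1000 + 8×10 + 3 = 9083 (decimal)
Convert five thousand six hundred eighty-six (English words) → 5×1000 + 6×100 + 86 = 5686 (decimal)
Compute |9083 - 5686| = 3397
3397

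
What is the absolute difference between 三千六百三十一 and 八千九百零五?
Convert 三千六百三十一 (Chinese numeral) → 3×1000 + 6×100 + 3×10 + 1 = 3631 (decimal)
Convert 八千九百零五 (Chinese numeral) → 8×1000 + 9×100 + 5 = 8905 (decimal)
Compute |3631 - 8905| = 5274
5274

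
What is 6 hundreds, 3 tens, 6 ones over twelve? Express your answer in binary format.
Convert 6 hundreds, 3 tens, 6 ones (place-value notation) → 6×100 + 3×10 + 6 = 636 (decimal)
Convert twelve (English words) → 12 (decimal)
Compute 636 ÷ 12 = 53
Convert 53 (decimal) → 53 = 32 + 16 + 4 + 1 → 0b110101 (binary)
0b110101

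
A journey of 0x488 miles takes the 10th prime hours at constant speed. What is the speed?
Convert 0x488 (hexadecimal) → 4×256 + 8×16 + 8 = 1160 (decimal)
Convert the 10th prime (prime index) → 29 (decimal)
Compute 1160 ÷ 29 = 40
40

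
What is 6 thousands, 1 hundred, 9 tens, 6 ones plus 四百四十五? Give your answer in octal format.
Convert 6 thousands, 1 hundred, 9 tens, 6 ones (place-value notation) → 6×1000 + 1×100 + 9×10 + 6 = 6196 (decimal)
Convert 四百四十五 (Chinese numeral) → 4×100 + 4×10 + 5 = 445 (decimal)
Compute 6196 + 445 = 6641
Convert 6641 (decimal) → 6641 = 1×4096 + 4×512 + 7×64 + 6×8 + 1 → 0o14761 (octal)
0o14761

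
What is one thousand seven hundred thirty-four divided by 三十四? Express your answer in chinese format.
Convert one thousand seven hundred thirty-four (English words) → 1×1000 + 7×100 + 34 = 1734 (decimal)
Convert 三十四 (Chinese numeral) → 3×10 + 4 = 34 (decimal)
Compute 1734 ÷ 34 = 51
Convert 51 (decimal) → 51 = 5×10 + 1 → 五十一 (Chinese numeral)
五十一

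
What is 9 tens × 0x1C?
Convert 9 tens (place-value notation) → 9×10 = 90 (decimal)
Convert 0x1C (hexadecimal) → 1×16 + 12 = 28 (decimal)
Compute 90 × 28 = 2520
2520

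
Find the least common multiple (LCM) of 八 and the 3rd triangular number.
Convert 八 (Chinese numeral) → 8 (decimal)
Convert the 3rd triangular number (triangular index) → 3×4/2 = 6 (decimal)
Compute lcm(8, 6) = 24
24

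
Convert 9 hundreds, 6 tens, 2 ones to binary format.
Convert 9 hundreds, 6 tens, 2 ones (place-value notation) → 9×100 + 6×10 + 2 = 962 (decimal)
Convert 962 (decimal) → 962 = 512 + 256 + 128 + 64 + 2 → 0b1111000010 (binary)
0b1111000010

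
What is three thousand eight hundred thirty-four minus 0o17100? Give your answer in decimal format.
Convert three thousand eight hundred thirty-four (English words) → 3×1000 + 8×100 + 34 = 3834 (decimal)
Convert 0o17100 (octal) → 1×4096 + 7×512 + 1×64 = 7744 (decimal)
Compute 3834 - 7744 = -3910
-3910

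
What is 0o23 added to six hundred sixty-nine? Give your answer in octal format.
Convert 0o23 (octal) → 2×8 + 3 = 19 (decimal)
Convert six hundred sixty-nine (English words) → 6×100 + 69 = 669 (decimal)
Compute 19 + 669 = 688
Convert 688 (decimal) → 688 = 1×512 + 2×64 + 6×8 → 0o1260 (octal)
0o1260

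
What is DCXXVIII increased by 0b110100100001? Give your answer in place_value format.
Convert DCXXVIII (Roman numeral) → 500 + 100 + 10 + 10 + 5 + 1 + 1 + 1 = 628 (decimal)
Convert 0b110100100001 (binary) → 2048 + 1024 + 256 + 32 + 1 = 3361 (decimal)
Compute 628 + 3361 = 3989
Convert 3989 (decimal) → 3989 = 3×1000 + 9×100 + 8×10 + 9 → 3 thousands, 9 hundreds, 8 tens, 9 ones (place-value notation)
3 thousands, 9 hundreds, 8 tens, 9 ones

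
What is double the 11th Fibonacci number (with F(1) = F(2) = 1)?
The 11th Fibonacci number (with F(1) = F(2) = 1): 1, 1, 2, 3, 5, 8, 13, 21, 34, 55, 89 → 89
Compute 89 × 2 = 178
178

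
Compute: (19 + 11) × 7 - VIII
Convert VIII (Roman numeral) → 5 + 1 + 1 + 1 = 8 (decimal)
Expression in decimal: (19 + 11) × 7 - 8
Parentheses first: 19 + 11 = 30
Multiply: 30 × 7 = 210
Subtract: 210 - 8 = 202
202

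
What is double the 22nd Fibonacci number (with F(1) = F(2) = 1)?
The 22nd Fibonacci number (with F(1) = F(2) = 1) = 17711
Compute 17711 × 2 = 35422
35422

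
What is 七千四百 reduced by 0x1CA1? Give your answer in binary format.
Convert 七千四百 (Chinese numeral) → 7×1000 + 4×100 = 7400 (decimal)
Convert 0x1CA1 (hexadecimal) → 1×4096 + 12×256 + 10×16 + 1 = 7329 (decimal)
Compute 7400 - 7329 = 71
Convert 71 (decimal) → 71 = 64 + 4 + 2 + 1 → 0b1000111 (binary)
0b1000111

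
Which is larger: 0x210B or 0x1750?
Convert 0x210B (hexadecimal) → 2×4096 + 1×256 + 11 = 8459 (decimal)
Convert 0x1750 (hexadecimal) → 1×4096 + 7×256 + 5×16 = 5968 (decimal)
Compare 8459 vs 5968: larger = 8459
8459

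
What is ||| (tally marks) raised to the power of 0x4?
Convert ||| (tally marks) → 3 (decimal)
Convert 0x4 (hexadecimal) → 4 (decimal)
Compute 3 ^ 4 = 81
81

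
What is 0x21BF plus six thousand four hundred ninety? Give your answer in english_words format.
Convert 0x21BF (hexadecimal) → 2×4096 + 1×256 + 11×16 + 15 = 8639 (decimal)
Convert six thousand four hundred ninety (English words) → 6×1000 + 4×100 + 90 = 6490 (decimal)
Compute 8639 + 6490 = 15129
Convert 15129 (decimal) → 15129 = 15×1000 + 1×100 + 29 → fifteen thousand one hundred twenty-nine (English words)
fifteen thousand one hundred twenty-nine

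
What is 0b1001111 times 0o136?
Convert 0b1001111 (binary) → 64 + 8 + 4 + 2 + 1 = 79 (decimal)
Convert 0o136 (octal) → 1×64 + 3×8 + 6 = 94 (decimal)
Compute 79 × 94 = 7426
7426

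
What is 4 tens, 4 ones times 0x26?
Convert 4 tens, 4 ones (place-value notation) → 4×10 + 4 = 44 (decimal)
Convert 0x26 (hexadecimal) → 2×16 + 6 = 38 (decimal)
Compute 44 × 38 = 1672
1672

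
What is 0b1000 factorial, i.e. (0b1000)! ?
Convert 0b1000 (binary) → 8 (decimal)
Compute 8! = 40320
40320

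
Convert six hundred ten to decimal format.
Convert six hundred ten (English words) → 6×100 + 10 = 610 (decimal)
610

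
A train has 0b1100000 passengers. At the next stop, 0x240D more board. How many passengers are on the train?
Convert 0b1100000 (binary) → 64 + 32 = 96 (decimal)
Convert 0x240D (hexadecimal) → 2×4096 + 4×256 + 13 = 9229 (decimal)
Compute 96 + 9229 = 9325
9325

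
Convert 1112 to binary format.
Convert 1112 (decimal) → 1112 = 1024 + 64 + 16 + 8 → 0b10001011000 (binary)
0b10001011000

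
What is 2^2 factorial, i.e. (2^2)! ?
Convert 2^2 (power) → 4 (decimal)
Compute 4! = 24
24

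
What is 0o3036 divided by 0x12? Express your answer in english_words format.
Convert 0o3036 (octal) → 3×512 + 3×8 + 6 = 1566 (decimal)
Convert 0x12 (hexadecimal) → 1×16 + 2 = 18 (decimal)
Compute 1566 ÷ 18 = 87
Convert 87 (decimal) → eighty-seven (English words)
eighty-seven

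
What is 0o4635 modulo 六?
Convert 0o4635 (octal) → 4×512 + 6×64 + 3×8 + 5 = 2461 (decimal)
Convert 六 (Chinese numeral) → 6 (decimal)
Compute 2461 mod 6 = 1
1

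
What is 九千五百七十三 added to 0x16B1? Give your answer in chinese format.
Convert 九千五百七十三 (Chinese numeral) → 9×1000 + 5×100 + 7×10 + 3 = 9573 (decimal)
Convert 0x16B1 (hexadecimal) → 1×4096 + 6×256 + 11×16 + 1 = 5809 (decimal)
Compute 9573 + 5809 = 15382
Convert 15382 (decimal) → 15382 = 1×10000 + 5×1000 + 3×100 + 8×10 + 2 → 一万五千三百八十二 (Chinese numeral)
一万五千三百八十二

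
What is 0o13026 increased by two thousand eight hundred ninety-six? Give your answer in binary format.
Convert 0o13026 (octal) → 1×4096 + 3×512 + 2×8 + 6 = 5654 (decimal)
Convert two thousand eight hundred ninety-six (English words) → 2×1000 + 8×100 + 96 = 2896 (decimal)
Compute 5654 + 2896 = 8550
Convert 8550 (decimal) → 8550 = 8192 + 256 + 64 + 32 + 4 + 2 → 0b10000101100110 (binary)
0b10000101100110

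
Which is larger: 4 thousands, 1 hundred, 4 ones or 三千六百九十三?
Convert 4 thousands, 1 hundred, 4 ones (place-value notation) → 4×1000 + 1×100 + 4 = 4104 (decimal)
Convert 三千六百九十三 (Chinese numeral) → 3×1000 + 6×100 + 9×10 + 3 = 3693 (decimal)
Compare 4104 vs 3693: larger = 4104
4104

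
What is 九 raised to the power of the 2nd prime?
Convert 九 (Chinese numeral) → 9 (decimal)
Convert the 2nd prime (prime index) → 3 (decimal)
Compute 9 ^ 3 = 729
729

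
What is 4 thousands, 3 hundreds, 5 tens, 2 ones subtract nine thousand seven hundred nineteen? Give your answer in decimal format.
Convert 4 thousands, 3 hundreds, 5 tens, 2 ones (place-value notation) → 4×1000 + 3×100 + 5×10 + 2 = 4352 (decimal)
Convert nine thousand seven hundred nineteen (English words) → 9×1000 + 7×100 + 19 = 9719 (decimal)
Compute 4352 - 9719 = -5367
-5367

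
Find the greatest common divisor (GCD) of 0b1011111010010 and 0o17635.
Convert 0b1011111010010 (binary) → 4096 + 1024 + 512 + 256 + 128 + 64 + 16 + 2 = 6098 (decimal)
Convert 0o17635 (octal) → 1×4096 + 7×512 + 6×64 + 3×8 + 5 = 8093 (decimal)
Compute gcd(6098, 8093) = 1
1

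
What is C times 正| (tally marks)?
Convert C (Roman numeral) → 100 (decimal)
Convert 正| (tally marks) → 5 + 1 = 6 (decimal)
Compute 100 × 6 = 600
600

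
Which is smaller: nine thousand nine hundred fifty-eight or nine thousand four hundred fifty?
Convert nine thousand nine hundred fifty-eight (English words) → 9×1000 + 9×100 + 58 = 9958 (decimal)
Convert nine thousand four hundred fifty (English words) → 9×1000 + 4×100 + 50 = 9450 (decimal)
Compare 9958 vs 9450: smaller = 9450
9450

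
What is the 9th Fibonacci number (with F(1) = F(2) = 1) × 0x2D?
Convert the 9th Fibonacci number (with F(1) = F(2) = 1) (Fibonacci index) → 1, 1, 2, 3, 5, 8, 13, 21, 34 → 34 (decimal)
Convert 0x2D (hexadecimal) → 2×16 + 13 = 45 (decimal)
Compute 34 × 45 = 1530
1530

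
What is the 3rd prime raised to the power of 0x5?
Convert the 3rd prime (prime index) → 5 (decimal)
Convert 0x5 (hexadecimal) → 5 (decimal)
Compute 5 ^ 5 = 3125
3125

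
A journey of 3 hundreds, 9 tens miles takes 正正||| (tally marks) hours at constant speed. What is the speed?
Convert 3 hundreds, 9 tens (place-value notation) → 3×100 + 9×10 = 390 (decimal)
Convert 正正||| (tally marks) → 5 + 5 + 3 = 13 (decimal)
Compute 390 ÷ 13 = 30
30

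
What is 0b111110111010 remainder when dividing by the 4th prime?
Convert 0b111110111010 (binary) → 2048 + 1024 + 512 + 256 + 128 + 32 + 16 + 8 + 2 = 4026 (decimal)
Convert the 4th prime (prime index) → 7 (decimal)
Compute 4026 mod 7 = 1
1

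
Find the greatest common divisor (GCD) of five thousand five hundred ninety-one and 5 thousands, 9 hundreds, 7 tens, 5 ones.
Convert five thousand five hundred ninety-one (English words) → 5×1000 + 5×100 + 91 = 5591 (decimal)
Convert 5 thousands, 9 hundreds, 7 tens, 5 ones (place-value notation) → 5×1000 + 9×100 + 7×10 + 5 = 5975 (decimal)
Compute gcd(5591, 5975) = 1
1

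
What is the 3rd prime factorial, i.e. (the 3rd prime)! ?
Convert the 3rd prime (prime index) → 5 (decimal)
Compute 5! = 120
120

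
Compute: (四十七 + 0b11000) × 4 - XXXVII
Convert 四十七 (Chinese numeral) → 4×10 + 7 = 47 (decimal)
Convert 0b11000 (binary) → 16 + 8 = 24 (decimal)
Convert XXXVII (Roman numeral) → 10 + 10 + 10 + 5 + 1 + 1 = 37 (decimal)
Expression in decimal: (47 + 24) × 4 - 37
Parentheses first: 47 + 24 = 71
Multiply: 71 × 4 = 284
Subtract: 284 - 37 = 247
247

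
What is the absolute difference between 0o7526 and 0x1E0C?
Convert 0o7526 (octal) → 7×512 + 5×64 + 2×8 + 6 = 3926 (decimal)
Convert 0x1E0C (hexadecimal) → 1×4096 + 14×256 + 12 = 7692 (decimal)
Compute |3926 - 7692| = 3766
3766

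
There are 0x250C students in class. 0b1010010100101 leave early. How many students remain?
Convert 0x250C (hexadecimal) → 2×4096 + 5×256 + 12 = 9484 (decimal)
Convert 0b1010010100101 (binary) → 4096 + 1024 + 128 + 32 + 4 + 1 = 5285 (decimal)
Compute 9484 - 5285 = 4199
4199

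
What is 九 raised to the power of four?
Convert 九 (Chinese numeral) → 9 (decimal)
Convert four (English words) → 4 (decimal)
Compute 9 ^ 4 = 6561
6561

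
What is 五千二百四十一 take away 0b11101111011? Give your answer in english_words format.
Convert 五千二百四十一 (Chinese numeral) → 5×1000 + 2×100 + 4×10 + 1 = 5241 (decimal)
Convert 0b11101111011 (binary) → 1024 + 512 + 256 + 64 + 32 + 16 + 8 + 2 + 1 = 1915 (decimal)
Compute 5241 - 1915 = 3326
Convert 3326 (decimal) → 3326 = 3×1000 + 3×100 + 26 → three thousand three hundred twenty-six (English words)
three thousand three hundred twenty-six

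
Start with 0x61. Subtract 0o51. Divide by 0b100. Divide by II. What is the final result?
Convert 0x61 (hexadecimal) → 6×16 + 1 = 97 (decimal)
Start: 97
Convert 0o51 (octal) → 5×8 + 1 = 41 (decimal)
97 - 41 = 56
Convert 0b100 (binary) → 4 (decimal)
56 ÷ 4 = 14
Convert II (Roman numeral) → 1 + 1 = 2 (decimal)
14 ÷ 2 = 7
7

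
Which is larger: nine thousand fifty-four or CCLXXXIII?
Convert nine thousand fifty-four (English words) → 9×1000 + 54 = 9054 (decimal)
Convert CCLXXXIII (Roman numeral) → 100 + 100 + 50 + 10 + 10 + 10 + 1 + 1 + 1 = 283 (decimal)
Compare 9054 vs 283: larger = 9054
9054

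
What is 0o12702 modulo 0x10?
Convert 0o12702 (octal) → 1×4096 + 2×512 + 7×64 + 2 = 5570 (decimal)
Convert 0x10 (hexadecimal) → 1×16 = 16 (decimal)
Compute 5570 mod 16 = 2
2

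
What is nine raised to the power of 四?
Convert nine (English words) → 9 (decimal)
Convert 四 (Chinese numeral) → 4 (decimal)
Compute 9 ^ 4 = 6561
6561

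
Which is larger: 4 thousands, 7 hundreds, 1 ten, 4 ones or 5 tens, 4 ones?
Convert 4 thousands, 7 hundreds, 1 ten, 4 ones (place-value notation) → 4×1000 + 7×100 + 1×10 + 4 = 4714 (decimal)
Convert 5 tens, 4 ones (place-value notation) → 5×10 + 4 = 54 (decimal)
Compare 4714 vs 54: larger = 4714
4714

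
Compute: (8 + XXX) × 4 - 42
Convert XXX (Roman numeral) → 10 + 10 + 10 = 30 (decimal)
Expression in decimal: (8 + 30) × 4 - 42
Parentheses first: 8 + 30 = 38
Multiply: 38 × 4 = 152
Subtract: 152 - 42 = 110
110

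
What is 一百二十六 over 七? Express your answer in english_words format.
Convert 一百二十六 (Chinese numeral) → 1×100 + 2×10 + 6 = 126 (decimal)
Convert 七 (Chinese numeral) → 7 (decimal)
Compute 126 ÷ 7 = 18
Convert 18 (decimal) → eighteen (English words)
eighteen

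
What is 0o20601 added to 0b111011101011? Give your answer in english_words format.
Convert 0o20601 (octal) → 2×4096 + 6×64 + 1 = 8577 (decimal)
Convert 0b111011101011 (binary) → 2048 + 1024 + 512 + 128 + 64 + 32 + 8 + 2 + 1 = 3819 (decimal)
Compute 8577 + 3819 = 12396
Convert 12396 (decimal) → 12396 = 12×1000 + 3×100 + 96 → twelve thousand three hundred ninety-six (English words)
twelve thousand three hundred ninety-six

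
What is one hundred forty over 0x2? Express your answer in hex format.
Convert one hundred forty (English words) → 1×100 + 40 = 140 (decimal)
Convert 0x2 (hexadecimal) → 2 (decimal)
Compute 140 ÷ 2 = 70
Convert 70 (decimal) → 70 = 4×16 + 6 → 0x46 (hexadecimal)
0x46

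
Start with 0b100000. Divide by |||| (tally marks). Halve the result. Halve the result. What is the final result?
Convert 0b100000 (binary) → 32 (decimal)
Start: 32
Convert |||| (tally marks) → 4 (decimal)
32 ÷ 4 = 8
8 ÷ 2 = 4
4 ÷ 2 = 2
2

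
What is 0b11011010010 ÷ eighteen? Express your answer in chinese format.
Convert 0b11011010010 (binary) → 1024 + 512 + 128 + 64 + 16 + 2 = 1746 (decimal)
Convert eighteen (English words) → 18 (decimal)
Compute 1746 ÷ 18 = 97
Convert 97 (decimal) → 97 = 9×10 + 7 → 九十七 (Chinese numeral)
九十七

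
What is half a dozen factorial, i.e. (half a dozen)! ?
Convert half a dozen (colloquial) → 6 (decimal)
Compute 6! = 720
720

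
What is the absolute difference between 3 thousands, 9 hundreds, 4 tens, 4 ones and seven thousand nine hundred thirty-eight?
Convert 3 thousands, 9 hundreds, 4 tens, 4 ones (place-value notation) → 3×1000 + 9×100 + 4×10 + 4 = 3944 (decimal)
Convert seven thousand nine hundred thirty-eight (English words) → 7×1000 + 9×100 + 38 = 7938 (decimal)
Compute |3944 - 7938| = 3994
3994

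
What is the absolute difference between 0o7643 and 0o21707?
Convert 0o7643 (octal) → 7×512 + 6×64 + 4×8 + 3 = 4003 (decimal)
Convert 0o21707 (octal) → 2×4096 + 1×512 + 7×64 + 7 = 9159 (decimal)
Compute |4003 - 9159| = 5156
5156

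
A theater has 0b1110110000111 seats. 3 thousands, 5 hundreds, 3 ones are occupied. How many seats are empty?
Convert 0b1110110000111 (binary) → 4096 + 2048 + 1024 + 256 + 128 + 4 + 2 + 1 = 7559 (decimal)
Convert 3 thousands, 5 hundreds, 3 ones (place-value notation) → 3×1000 + 5×100 + 3 = 3503 (decimal)
Compute 7559 - 3503 = 4056
4056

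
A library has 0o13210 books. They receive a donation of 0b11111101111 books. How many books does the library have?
Convert 0o13210 (octal) → 1×4096 + 3×512 + 2×64 + 1×8 = 5768 (decimal)
Convert 0b11111101111 (binary) → 1024 + 512 + 256 + 128 + 64 + 32 + 8 + 4 + 2 + 1 = 2031 (decimal)
Compute 5768 + 2031 = 7799
7799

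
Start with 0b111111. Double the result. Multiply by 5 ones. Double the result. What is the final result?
Convert 0b111111 (binary) → 32 + 16 + 8 + 4 + 2 + 1 = 63 (decimal)
Start: 63
63 × 2 = 126
Convert 5 ones (place-value notation) → 5 (decimal)
126 × 5 = 630
630 × 2 = 1260
1260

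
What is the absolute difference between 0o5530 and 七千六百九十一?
Convert 0o5530 (octal) → 5×512 + 5×64 + 3×8 = 2904 (decimal)
Convert 七千六百九十一 (Chinese numeral) → 7×1000 + 6×100 + 9×10 + 1 = 7691 (decimal)
Compute |2904 - 7691| = 4787
4787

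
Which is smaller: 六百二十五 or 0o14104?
Convert 六百二十五 (Chinese numeral) → 6×100 + 2×10 + 5 = 625 (decimal)
Convert 0o14104 (octal) → 1×4096 + 4×512 + 1×64 + 4 = 6212 (decimal)
Compare 625 vs 6212: smaller = 625
625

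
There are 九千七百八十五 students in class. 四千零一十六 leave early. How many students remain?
Convert 九千七百八十五 (Chinese numeral) → 9×1000 + 7×100 + 8×10 + 5 = 9785 (decimal)
Convert 四千零一十六 (Chinese numeral) → 4×1000 + 1×10 + 6 = 4016 (decimal)
Compute 9785 - 4016 = 5769
5769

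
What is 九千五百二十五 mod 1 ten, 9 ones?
Convert 九千五百二十五 (Chinese numeral) → 9×1000 + 5×100 + 2×10 + 5 = 9525 (decimal)
Convert 1 ten, 9 ones (place-value notation) → 1×10 + 9 = 19 (decimal)
Compute 9525 mod 19 = 6
6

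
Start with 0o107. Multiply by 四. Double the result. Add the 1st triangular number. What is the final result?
Convert 0o107 (octal) → 1×64 + 7 = 71 (decimal)
Start: 71
Convert 四 (Chinese numeral) → 4 (decimal)
71 × 4 = 284
284 × 2 = 568
Convert the 1st triangular number (triangular index) → 1×2/2 = 1 (decimal)
568 + 1 = 569
569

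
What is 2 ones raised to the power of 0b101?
Convert 2 ones (place-value notation) → 2 (decimal)
Convert 0b101 (binary) → 4 + 1 = 5 (decimal)
Compute 2 ^ 5 = 32
32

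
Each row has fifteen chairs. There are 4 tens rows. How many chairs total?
Convert fifteen (English words) → 15 (decimal)
Convert 4 tens (place-value notation) → 4×10 = 40 (decimal)
Compute 15 × 40 = 600
600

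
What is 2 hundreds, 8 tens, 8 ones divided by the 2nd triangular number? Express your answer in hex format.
Convert 2 hundreds, 8 tens, 8 ones (place-value notation) → 2×100 + 8×10 + 8 = 288 (decimal)
Convert the 2nd triangular number (triangular index) → 2×3/2 = 3 (decimal)
Compute 288 ÷ 3 = 96
Convert 96 (decimal) → 96 = 6×16 → 0x60 (hexadecimal)
0x60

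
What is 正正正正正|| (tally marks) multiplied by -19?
Convert 正正正正正|| (tally marks) → 5 + 5 + 5 + 5 + 5 + 2 = 27 (decimal)
Compute 27 × -19 = -513
-513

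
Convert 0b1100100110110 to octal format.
Convert 0b1100100110110 (binary) → 4096 + 2048 + 256 + 32 + 16 + 4 + 2 = 6454 (decimal)
Convert 6454 (decimal) → 6454 = 1×4096 + 4×512 + 4×64 + 6×8 + 6 → 0o14466 (octal)
0o14466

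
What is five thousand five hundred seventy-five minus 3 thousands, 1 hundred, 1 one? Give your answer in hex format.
Convert five thousand five hundred seventy-five (English words) → 5×1000 + 5×100 + 75 = 5575 (decimal)
Convert 3 thousands, 1 hundred, 1 one (place-value notation) → 3×1000 + 1×100 + 1 = 3101 (decimal)
Compute 5575 - 3101 = 2474
Convert 2474 (decimal) → 2474 = 9×256 + 10×16 + 10 → 0x9AA (hexadecimal)
0x9AA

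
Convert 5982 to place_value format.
Convert 5982 (decimal) → 5982 = 5×1000 + 9×100 + 8×10 + 2 → 5 thousands, 9 hundreds, 8 tens, 2 ones (place-value notation)
5 thousands, 9 hundreds, 8 tens, 2 ones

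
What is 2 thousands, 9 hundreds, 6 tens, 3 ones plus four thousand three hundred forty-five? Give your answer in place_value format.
Convert 2 thousands, 9 hundreds, 6 tens, 3 ones (place-value notation) → 2×1000 + 9×100 + 6×10 + 3 = 2963 (decimal)
Convert four thousand three hundred forty-five (English words) → 4×1000 + 3×100 + 45 = 4345 (decimal)
Compute 2963 + 4345 = 7308
Convert 7308 (decimal) → 7308 = 7×1000 + 3×100 + 8 → 7 thousands, 3 hundreds, 8 ones (place-value notation)
7 thousands, 3 hundreds, 8 ones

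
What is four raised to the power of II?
Convert four (English words) → 4 (decimal)
Convert II (Roman numeral) → 1 + 1 = 2 (decimal)
Compute 4 ^ 2 = 16
16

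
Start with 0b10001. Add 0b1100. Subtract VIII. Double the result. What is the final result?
Convert 0b10001 (binary) → 16 + 1 = 17 (decimal)
Start: 17
Convert 0b1100 (binary) → 8 + 4 = 12 (decimal)
17 + 12 = 29
Convert VIII (Roman numeral) → 5 + 1 + 1 + 1 = 8 (decimal)
29 - 8 = 21
21 × 2 = 42
42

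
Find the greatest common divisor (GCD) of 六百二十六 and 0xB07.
Convert 六百二十六 (Chinese numeral) → 6×100 + 2×10 + 6 = 626 (decimal)
Convert 0xB07 (hexadecimal) → 11×256 + 7 = 2823 (decimal)
Compute gcd(626, 2823) = 1
1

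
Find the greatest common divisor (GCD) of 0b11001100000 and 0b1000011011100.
Convert 0b11001100000 (binary) → 1024 + 512 + 64 + 32 = 1632 (decimal)
Convert 0b1000011011100 (binary) → 4096 + 128 + 64 + 16 + 8 + 4 = 4316 (decimal)
Compute gcd(1632, 4316) = 4
4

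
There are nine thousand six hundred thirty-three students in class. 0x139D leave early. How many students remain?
Convert nine thousand six hundred thirty-three (English words) → 9×1000 + 6×100 + 33 = 9633 (decimal)
Convert 0x139D (hexadecimal) → 1×4096 + 3×256 + 9×16 + 13 = 5021 (decimal)
Compute 9633 - 5021 = 4612
4612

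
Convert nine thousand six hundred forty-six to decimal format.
Convert nine thousand six hundred forty-six (English words) → 9×1000 + 6×100 + 46 = 9646 (decimal)
9646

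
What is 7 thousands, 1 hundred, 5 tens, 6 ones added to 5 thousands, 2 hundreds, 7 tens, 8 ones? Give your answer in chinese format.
Convert 7 thousands, 1 hundred, 5 tens, 6 ones (place-value notation) → 7×1000 + 1×100 + 5×10 + 6 = 7156 (decimal)
Convert 5 thousands, 2 hundreds, 7 tens, 8 ones (place-value notation) → 5×1000 + 2×100 + 7×10 + 8 = 5278 (decimal)
Compute 7156 + 5278 = 12434
Convert 12434 (decimal) → 12434 = 1×10000 + 2×1000 + 4×100 + 3×10 + 4 → 一万二千四百三十四 (Chinese numeral)
一万二千四百三十四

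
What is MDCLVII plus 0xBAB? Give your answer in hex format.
Convert MDCLVII (Roman numeral) → 1000 + 500 + 100 + 50 + 5 + 1 + 1 = 1657 (decimal)
Convert 0xBAB (hexadecimal) → 11×256 + 10×16 + 11 = 2987 (decimal)
Compute 1657 + 2987 = 4644
Convert 4644 (decimal) → 4644 = 1×4096 + 2×256 + 2×16 + 4 → 0x1224 (hexadecimal)
0x1224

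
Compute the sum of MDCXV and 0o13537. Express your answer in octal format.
Convert MDCXV (Roman numeral) → 1000 + 500 + 100 + 10 + 5 = 1615 (decimal)
Convert 0o13537 (octal) → 1×4096 + 3×512 + 5×64 + 3×8 + 7 = 5983 (decimal)
Compute 1615 + 5983 = 7598
Convert 7598 (decimal) → 7598 = 1×4096 + 6×512 + 6×64 + 5×8 + 6 → 0o16656 (octal)
0o16656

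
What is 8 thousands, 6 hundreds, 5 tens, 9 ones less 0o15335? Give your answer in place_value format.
Convert 8 thousands, 6 hundreds, 5 tens, 9 ones (place-value notation) → 8×1000 + 6×100 + 5×10 + 9 = 8659 (decimal)
Convert 0o15335 (octal) → 1×4096 + 5×512 + 3×64 + 3×8 + 5 = 6877 (decimal)
Compute 8659 - 6877 = 1782
Convert 1782 (decimal) → 1782 = 1×1000 + 7×100 + 8×10 + 2 → 1 thousand, 7 hundreds, 8 tens, 2 ones (place-value notation)
1 thousand, 7 hundreds, 8 tens, 2 ones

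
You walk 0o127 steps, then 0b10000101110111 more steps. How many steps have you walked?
Convert 0o127 (octal) → 1×64 + 2×8 + 7 = 87 (decimal)
Convert 0b10000101110111 (binary) → 8192 + 256 + 64 + 32 + 16 + 4 + 2 + 1 = 8567 (decimal)
Compute 87 + 8567 = 8654
8654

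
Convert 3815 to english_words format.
Convert 3815 (decimal) → 3815 = 3×1000 + 8×100 + 15 → three thousand eight hundred fifteen (English words)
three thousand eight hundred fifteen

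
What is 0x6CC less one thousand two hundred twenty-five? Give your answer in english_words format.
Convert 0x6CC (hexadecimal) → 6×256 + 12×16 + 12 = 1740 (decimal)
Convert one thousand two hundred twenty-five (English words) → 1×1000 + 2×100 + 25 = 1225 (decimal)
Compute 1740 - 1225 = 515
Convert 515 (decimal) → 515 = 5×100 + 15 → five hundred fifteen (English words)
five hundred fifteen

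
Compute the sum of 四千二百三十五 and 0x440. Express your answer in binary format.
Convert 四千二百三十五 (Chinese numeral) → 4×1000 + 2×100 + 3×10 + 5 = 4235 (decimal)
Convert 0x440 (hexadecimal) → 4×256 + 4×16 = 1088 (decimal)
Compute 4235 + 1088 = 5323
Convert 5323 (decimal) → 5323 = 4096 + 1024 + 128 + 64 + 8 + 2 + 1 → 0b1010011001011 (binary)
0b1010011001011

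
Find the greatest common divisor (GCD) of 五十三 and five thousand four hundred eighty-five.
Convert 五十三 (Chinese numeral) → 5×10 + 3 = 53 (decimal)
Convert five thousand four hundred eighty-five (English words) → 5×1000 + 4×100 + 85 = 5485 (decimal)
Compute gcd(53, 5485) = 1
1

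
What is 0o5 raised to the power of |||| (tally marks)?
Convert 0o5 (octal) → 5 (decimal)
Convert |||| (tally marks) → 4 (decimal)
Compute 5 ^ 4 = 625
625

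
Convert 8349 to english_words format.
Convert 8349 (decimal) → 8349 = 8×1000 + 3×100 + 49 → eight thousand three hundred forty-nine (English words)
eight thousand three hundred forty-nine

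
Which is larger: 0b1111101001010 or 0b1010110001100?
Convert 0b1111101001010 (binary) → 4096 + 2048 + 1024 + 512 + 256 + 64 + 8 + 2 = 8010 (decimal)
Convert 0b1010110001100 (binary) → 4096 + 1024 + 256 + 128 + 8 + 4 = 5516 (decimal)
Compare 8010 vs 5516: larger = 8010
8010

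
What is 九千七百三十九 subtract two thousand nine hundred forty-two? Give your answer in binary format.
Convert 九千七百三十九 (Chinese numeral) → 9×1000 + 7×100 + 3×10 + 9 = 9739 (decimal)
Convert two thousand nine hundred forty-two (English words) → 2×1000 + 9×100 + 42 = 2942 (decimal)
Compute 9739 - 2942 = 6797
Convert 6797 (decimal) → 6797 = 4096 + 2048 + 512 + 128 + 8 + 4 + 1 → 0b1101010001101 (binary)
0b1101010001101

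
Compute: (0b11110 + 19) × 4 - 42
Convert 0b11110 (binary) → 16 + 8 + 4 + 2 = 30 (decimal)
Expression in decimal: (30 + 19) × 4 - 42
Parentheses first: 30 + 19 = 49
Multiply: 49 × 4 = 196
Subtract: 196 - 42 = 154
154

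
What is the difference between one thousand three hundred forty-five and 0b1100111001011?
Convert one thousand three hundred forty-five (English words) → 1×1000 + 3×100 + 45 = 1345 (decimal)
Convert 0b1100111001011 (binary) → 4096 + 2048 + 256 + 128 + 64 + 8 + 2 + 1 = 6603 (decimal)
Difference: |1345 - 6603| = 5258
5258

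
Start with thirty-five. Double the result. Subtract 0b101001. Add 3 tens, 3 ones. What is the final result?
Convert thirty-five (English words) → 35 (decimal)
Start: 35
35 × 2 = 70
Convert 0b101001 (binary) → 32 + 8 + 1 = 41 (decimal)
70 - 41 = 29
Convert 3 tens, 3 ones (place-value notation) → 3×10 + 3 = 33 (decimal)
29 + 33 = 62
62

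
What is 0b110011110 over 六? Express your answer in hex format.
Convert 0b110011110 (binary) → 256 + 128 + 16 + 8 + 4 + 2 = 414 (decimal)
Convert 六 (Chinese numeral) → 6 (decimal)
Compute 414 ÷ 6 = 69
Convert 69 (decimal) → 69 = 4×16 + 5 → 0x45 (hexadecimal)
0x45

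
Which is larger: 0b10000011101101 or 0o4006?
Convert 0b10000011101101 (binary) → 8192 + 128 + 64 + 32 + 8 + 4 + 1 = 8429 (decimal)
Convert 0o4006 (octal) → 4×512 + 6 = 2054 (decimal)
Compare 8429 vs 2054: larger = 8429
8429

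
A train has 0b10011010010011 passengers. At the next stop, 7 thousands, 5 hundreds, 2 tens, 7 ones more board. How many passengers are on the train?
Convert 0b10011010010011 (binary) → 8192 + 1024 + 512 + 128 + 16 + 2 + 1 = 9875 (decimal)
Convert 7 thousands, 5 hundreds, 2 tens, 7 ones (place-value notation) → 7×1000 + 5×100 + 2×10 + 7 = 7527 (decimal)
Compute 9875 + 7527 = 17402
17402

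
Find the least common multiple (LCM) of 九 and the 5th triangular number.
Convert 九 (Chinese numeral) → 9 (decimal)
Convert the 5th triangular number (triangular index) → 5×6/2 = 15 (decimal)
Compute lcm(9, 15) = 45
45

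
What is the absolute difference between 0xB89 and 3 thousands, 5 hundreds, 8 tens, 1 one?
Convert 0xB89 (hexadecimal) → 11×256 + 8×16 + 9 = 2953 (decimal)
Convert 3 thousands, 5 hundreds, 8 tens, 1 one (place-value notation) → 3×1000 + 5×100 + 8×10 + 1 = 3581 (decimal)
Compute |2953 - 3581| = 628
628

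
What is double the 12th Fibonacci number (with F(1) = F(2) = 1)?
The 12th Fibonacci number (with F(1) = F(2) = 1): 1, 1, 2, 3, 5, 8, 13, 21, 34, 55, 89, 144 → 144
Compute 144 × 2 = 288
288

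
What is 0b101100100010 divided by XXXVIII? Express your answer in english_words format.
Convert 0b101100100010 (binary) → 2048 + 512 + 256 + 32 + 2 = 2850 (decimal)
Convert XXXVIII (Roman numeral) → 10 + 10 + 10 + 5 + 1 + 1 + 1 = 38 (decimal)
Compute 2850 ÷ 38 = 75
Convert 75 (decimal) → seventy-five (English words)
seventy-five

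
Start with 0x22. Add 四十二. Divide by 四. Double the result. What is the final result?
Convert 0x22 (hexadecimal) → 2×16 + 2 = 34 (decimal)
Start: 34
Convert 四十二 (Chinese numeral) → 4×10 + 2 = 42 (decimal)
34 + 42 = 76
Convert 四 (Chinese numeral) → 4 (decimal)
76 ÷ 4 = 19
19 × 2 = 38
38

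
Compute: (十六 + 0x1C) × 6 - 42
Convert 十六 (Chinese numeral) → 1×10 + 6 = 16 (decimal)
Convert 0x1C (hexadecimal) → 1×16 + 12 = 28 (decimal)
Expression in decimal: (16 + 28) × 6 - 42
Parentheses first: 16 + 28 = 44
Multiply: 44 × 6 = 264
Subtract: 264 - 42 = 222
222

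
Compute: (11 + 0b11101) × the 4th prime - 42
Convert 0b11101 (binary) → 16 + 8 + 4 + 1 = 29 (decimal)
Convert the 4th prime (prime index) → 7 (decimal)
Expression in decimal: (11 + 29) × 7 - 42
Parentheses first: 11 + 29 = 40
Multiply: 40 × 7 = 280
Subtract: 280 - 42 = 238
238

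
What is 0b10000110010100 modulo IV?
Convert 0b10000110010100 (binary) → 8192 + 256 + 128 + 16 + 4 = 8596 (decimal)
Convert IV (Roman numeral) → 4 (decimal)
Compute 8596 mod 4 = 0
0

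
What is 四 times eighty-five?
Convert 四 (Chinese numeral) → 4 (decimal)
Convert eighty-five (English words) → 85 (decimal)
Compute 4 × 85 = 340
340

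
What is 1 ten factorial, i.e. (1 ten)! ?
Convert 1 ten (place-value notation) → 1×10 = 10 (decimal)
Compute 10! = 3628800
3628800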